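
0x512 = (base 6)10002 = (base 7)3533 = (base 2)10100010010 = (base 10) 1298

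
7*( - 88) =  -616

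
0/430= 0  =  0.00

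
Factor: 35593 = 35593^1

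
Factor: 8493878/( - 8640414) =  - 3^( -2 )*480023^( - 1) * 4246939^1 = -4246939/4320207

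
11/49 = 11/49 = 0.22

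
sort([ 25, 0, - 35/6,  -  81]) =[- 81,-35/6, 0,25]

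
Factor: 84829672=2^3*10603709^1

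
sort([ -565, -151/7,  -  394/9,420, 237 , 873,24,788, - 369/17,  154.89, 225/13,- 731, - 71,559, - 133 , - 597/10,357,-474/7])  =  [ - 731, - 565 , - 133, - 71, - 474/7, - 597/10,-394/9 , - 369/17,-151/7, 225/13,24,154.89, 237,357, 420, 559,788,873]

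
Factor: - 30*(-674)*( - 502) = -2^3*3^1 * 5^1*251^1*337^1= -10150440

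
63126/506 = 124  +  191/253 = 124.75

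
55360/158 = 27680/79 = 350.38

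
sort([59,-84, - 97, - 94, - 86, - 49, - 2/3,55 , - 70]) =[ - 97,-94 , - 86 ,-84,-70, - 49 , - 2/3, 55,  59] 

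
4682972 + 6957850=11640822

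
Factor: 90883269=3^3 * 241^1*13967^1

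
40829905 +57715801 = 98545706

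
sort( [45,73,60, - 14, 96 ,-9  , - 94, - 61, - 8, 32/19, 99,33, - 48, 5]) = [  -  94, - 61 , - 48, - 14, - 9, -8, 32/19,5,33,45,  60, 73, 96,  99]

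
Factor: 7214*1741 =12559574 = 2^1*1741^1*3607^1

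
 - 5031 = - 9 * 559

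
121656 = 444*274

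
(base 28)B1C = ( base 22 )HJI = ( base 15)2879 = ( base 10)8664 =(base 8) 20730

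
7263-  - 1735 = 8998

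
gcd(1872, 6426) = 18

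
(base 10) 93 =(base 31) 30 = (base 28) 39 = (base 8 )135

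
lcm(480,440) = 5280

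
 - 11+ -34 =-45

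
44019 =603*73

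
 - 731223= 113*(-6471 ) 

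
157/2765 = 157/2765 = 0.06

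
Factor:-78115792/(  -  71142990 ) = 2^3*3^(- 1)*5^(-1)*29^1*1013^( - 1)*2341^ ( - 1 )*168353^1 = 39057896/35571495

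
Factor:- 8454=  - 2^1*3^1*1409^1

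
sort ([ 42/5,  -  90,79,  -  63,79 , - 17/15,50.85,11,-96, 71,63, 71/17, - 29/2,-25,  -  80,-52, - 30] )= [-96, - 90, - 80,-63, - 52, - 30 ,-25, - 29/2, - 17/15, 71/17,42/5,11,50.85 , 63,71, 79,79 ] 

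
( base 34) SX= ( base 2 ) 1111011001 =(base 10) 985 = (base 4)33121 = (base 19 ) 2DG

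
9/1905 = 3/635 = 0.00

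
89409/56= 1596 + 33/56  =  1596.59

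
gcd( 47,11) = 1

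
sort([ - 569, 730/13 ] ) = [-569,730/13] 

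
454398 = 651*698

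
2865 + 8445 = 11310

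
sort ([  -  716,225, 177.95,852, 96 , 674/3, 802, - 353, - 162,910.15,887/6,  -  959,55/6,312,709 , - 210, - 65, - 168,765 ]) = [-959, - 716, - 353, - 210,-168, - 162, - 65,55/6,96,887/6,  177.95,674/3,225, 312 , 709,765,802,852 , 910.15 ] 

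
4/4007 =4/4007 = 0.00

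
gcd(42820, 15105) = 5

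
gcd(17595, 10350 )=1035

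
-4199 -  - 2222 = -1977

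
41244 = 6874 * 6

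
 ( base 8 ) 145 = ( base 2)1100101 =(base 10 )101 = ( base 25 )41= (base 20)51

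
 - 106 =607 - 713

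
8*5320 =42560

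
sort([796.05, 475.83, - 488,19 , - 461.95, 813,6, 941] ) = [ - 488,  -  461.95, 6, 19, 475.83, 796.05,813,  941]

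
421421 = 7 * 60203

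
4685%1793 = 1099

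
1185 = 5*237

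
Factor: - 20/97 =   -  2^2*5^1  *  97^(  -  1)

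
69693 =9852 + 59841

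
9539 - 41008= - 31469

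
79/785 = 79/785 = 0.10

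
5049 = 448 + 4601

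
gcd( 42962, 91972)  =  2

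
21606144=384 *56266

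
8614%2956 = 2702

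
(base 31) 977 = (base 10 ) 8873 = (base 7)34604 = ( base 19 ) 15B0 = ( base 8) 21251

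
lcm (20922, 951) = 20922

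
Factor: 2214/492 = 9/2 = 2^( - 1)*3^2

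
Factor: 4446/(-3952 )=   -  2^( - 3)*3^2=   - 9/8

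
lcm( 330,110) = 330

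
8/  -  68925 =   -  1 + 68917/68925= -0.00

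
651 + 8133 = 8784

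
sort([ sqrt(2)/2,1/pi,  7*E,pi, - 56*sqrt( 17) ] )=[ - 56*sqrt( 17 ),1/pi, sqrt( 2)/2,  pi,7*E ]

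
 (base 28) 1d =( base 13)32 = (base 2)101001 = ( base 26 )1F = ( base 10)41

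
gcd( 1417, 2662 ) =1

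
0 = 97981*0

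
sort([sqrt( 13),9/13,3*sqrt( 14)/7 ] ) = [9/13,3 *sqrt(14) /7, sqrt( 13)]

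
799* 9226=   7371574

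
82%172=82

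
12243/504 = 583/24 = 24.29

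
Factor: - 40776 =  - 2^3 * 3^1*1699^1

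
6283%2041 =160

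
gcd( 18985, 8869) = 1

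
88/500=22/125 = 0.18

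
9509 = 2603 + 6906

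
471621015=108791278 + 362829737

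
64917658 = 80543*806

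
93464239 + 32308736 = 125772975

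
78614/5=78614/5 = 15722.80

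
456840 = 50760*9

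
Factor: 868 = 2^2 * 7^1*31^1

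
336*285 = 95760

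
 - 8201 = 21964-30165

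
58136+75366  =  133502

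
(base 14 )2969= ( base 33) 6OJ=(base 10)7345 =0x1CB1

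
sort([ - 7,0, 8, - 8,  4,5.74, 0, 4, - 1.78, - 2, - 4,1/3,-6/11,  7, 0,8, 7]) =[  -  8, - 7,- 4,- 2, - 1.78, - 6/11, 0,0,0, 1/3, 4, 4,5.74 , 7, 7 , 8,8 ] 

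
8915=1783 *5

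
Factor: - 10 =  - 2^1* 5^1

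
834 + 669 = 1503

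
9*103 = 927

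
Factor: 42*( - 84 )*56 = - 2^6*3^2*7^3 = - 197568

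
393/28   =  393/28 = 14.04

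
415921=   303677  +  112244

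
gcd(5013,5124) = 3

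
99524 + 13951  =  113475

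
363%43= 19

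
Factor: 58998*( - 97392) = -5745933216 = - 2^5*3^2*2029^1 *9833^1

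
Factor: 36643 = 36643^1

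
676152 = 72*9391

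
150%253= 150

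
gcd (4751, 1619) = 1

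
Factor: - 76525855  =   - 5^1*7^1*2186453^1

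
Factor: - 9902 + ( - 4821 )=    - 14723^1 = -14723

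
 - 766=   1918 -2684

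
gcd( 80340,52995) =15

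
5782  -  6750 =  - 968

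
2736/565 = 2736/565 = 4.84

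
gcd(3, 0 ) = 3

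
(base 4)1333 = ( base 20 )67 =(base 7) 241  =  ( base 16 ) 7f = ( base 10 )127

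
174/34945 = 6/1205  =  0.00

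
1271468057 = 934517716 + 336950341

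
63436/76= 834+13/19 = 834.68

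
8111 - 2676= 5435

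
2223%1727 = 496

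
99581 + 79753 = 179334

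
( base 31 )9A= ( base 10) 289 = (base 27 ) aj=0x121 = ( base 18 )g1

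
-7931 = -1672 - 6259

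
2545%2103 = 442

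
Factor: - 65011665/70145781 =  - 5^1* 61^1 * 103^(  -  1)*137^( - 1)*227^1 *313^1 * 1657^(- 1 ) = -  21670555/23381927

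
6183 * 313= 1935279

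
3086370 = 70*44091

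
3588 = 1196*3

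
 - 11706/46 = -255+12/23=- 254.48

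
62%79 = 62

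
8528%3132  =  2264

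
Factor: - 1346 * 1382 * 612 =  - 2^4*3^2 * 17^1*673^1*691^1 = -  1138425264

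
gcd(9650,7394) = 2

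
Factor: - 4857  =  -3^1*1619^1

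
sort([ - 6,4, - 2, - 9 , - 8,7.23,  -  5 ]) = [ - 9, - 8, - 6, - 5, - 2 , 4,7.23] 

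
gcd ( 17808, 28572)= 12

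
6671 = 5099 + 1572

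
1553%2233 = 1553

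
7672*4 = 30688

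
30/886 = 15/443= 0.03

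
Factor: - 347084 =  - 2^2*86771^1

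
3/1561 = 3/1561 =0.00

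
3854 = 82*47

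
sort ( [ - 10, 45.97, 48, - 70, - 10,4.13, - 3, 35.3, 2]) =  [ -70, -10, - 10, - 3, 2, 4.13,35.3,  45.97, 48]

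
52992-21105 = 31887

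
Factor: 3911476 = 2^2 * 673^1 * 1453^1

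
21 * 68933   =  1447593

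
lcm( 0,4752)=0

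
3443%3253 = 190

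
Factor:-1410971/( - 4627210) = 2^( - 1) *5^(- 1)*7^(-1 )*66103^( - 1)*1410971^1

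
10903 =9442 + 1461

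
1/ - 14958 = - 1/14958 = -  0.00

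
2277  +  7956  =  10233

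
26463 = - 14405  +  40868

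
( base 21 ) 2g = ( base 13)46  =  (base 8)72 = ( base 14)42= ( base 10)58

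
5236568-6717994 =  - 1481426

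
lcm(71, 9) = 639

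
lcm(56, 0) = 0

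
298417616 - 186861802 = 111555814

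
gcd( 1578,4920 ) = 6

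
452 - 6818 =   -  6366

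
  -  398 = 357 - 755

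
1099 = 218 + 881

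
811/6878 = 811/6878 = 0.12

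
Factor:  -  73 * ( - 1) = 73^1= 73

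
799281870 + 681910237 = 1481192107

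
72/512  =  9/64  =  0.14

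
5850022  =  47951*122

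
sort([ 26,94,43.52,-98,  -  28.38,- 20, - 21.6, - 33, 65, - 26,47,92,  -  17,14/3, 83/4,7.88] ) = [ - 98, - 33,-28.38,  -  26, - 21.6 , - 20,-17,14/3,7.88,83/4,26, 43.52, 47,  65,92,94 ] 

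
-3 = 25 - 28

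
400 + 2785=3185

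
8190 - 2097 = 6093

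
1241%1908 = 1241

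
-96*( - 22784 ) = 2187264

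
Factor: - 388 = -2^2*97^1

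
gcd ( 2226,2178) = 6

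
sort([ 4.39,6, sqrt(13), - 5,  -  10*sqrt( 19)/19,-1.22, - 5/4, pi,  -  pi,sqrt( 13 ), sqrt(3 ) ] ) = [ - 5 , - pi,  -  10*sqrt( 19)/19, - 5/4,-1.22, sqrt( 3), pi,  sqrt(13), sqrt( 13),4.39,6]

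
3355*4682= 15708110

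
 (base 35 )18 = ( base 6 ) 111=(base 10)43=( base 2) 101011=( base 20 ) 23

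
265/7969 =265/7969 = 0.03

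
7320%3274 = 772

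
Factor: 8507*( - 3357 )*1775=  - 50690448225   =  - 3^2*5^2*47^1 * 71^1*181^1*373^1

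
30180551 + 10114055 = 40294606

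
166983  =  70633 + 96350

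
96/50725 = 96/50725  =  0.00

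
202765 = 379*535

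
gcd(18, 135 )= 9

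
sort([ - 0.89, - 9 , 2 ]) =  [ - 9, - 0.89,2]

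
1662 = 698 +964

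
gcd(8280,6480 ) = 360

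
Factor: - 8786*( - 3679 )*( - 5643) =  - 2^1*3^3*11^1 * 13^1*19^1 * 23^1*191^1 * 283^1 = - 182402605242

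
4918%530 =148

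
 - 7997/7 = -7997/7 = - 1142.43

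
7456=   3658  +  3798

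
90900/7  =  90900/7 = 12985.71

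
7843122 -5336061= 2507061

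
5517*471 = 2598507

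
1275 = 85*15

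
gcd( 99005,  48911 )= 1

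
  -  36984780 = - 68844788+31860008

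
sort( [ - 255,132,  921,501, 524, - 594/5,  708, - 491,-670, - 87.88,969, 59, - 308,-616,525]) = [ - 670, - 616,  -  491, - 308 , - 255, - 594/5, - 87.88,59,132,501, 524,525,708 , 921,969]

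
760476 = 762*998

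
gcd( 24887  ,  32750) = 1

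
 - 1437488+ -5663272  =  -7100760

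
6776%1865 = 1181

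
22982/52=11491/26 = 441.96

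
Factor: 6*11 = 66  =  2^1*3^1 * 11^1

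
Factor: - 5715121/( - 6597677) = 5715121^1 *6597677^(-1) 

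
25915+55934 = 81849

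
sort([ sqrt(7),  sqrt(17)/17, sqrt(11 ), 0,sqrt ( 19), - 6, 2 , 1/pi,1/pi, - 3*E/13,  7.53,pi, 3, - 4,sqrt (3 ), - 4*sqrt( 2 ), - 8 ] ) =[ - 8, - 6, - 4 * sqrt(2 ), - 4,- 3*E/13,0,sqrt(17 ) /17,1/pi, 1/pi,sqrt(3),2,  sqrt(7 ), 3,pi,sqrt(11), sqrt(19) , 7.53 ] 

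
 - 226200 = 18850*( - 12) 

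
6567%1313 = 2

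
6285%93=54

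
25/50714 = 25/50714 = 0.00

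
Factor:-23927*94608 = -2263685616 = -2^4*3^4*71^1*73^1*337^1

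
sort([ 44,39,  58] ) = [ 39, 44, 58]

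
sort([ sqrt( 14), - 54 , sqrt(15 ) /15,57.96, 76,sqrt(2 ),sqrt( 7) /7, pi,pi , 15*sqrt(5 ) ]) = [ - 54,sqrt(15 )/15,sqrt( 7) /7 , sqrt( 2 ),pi,  pi , sqrt(14),15*sqrt(5 ), 57.96,  76]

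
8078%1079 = 525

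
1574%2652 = 1574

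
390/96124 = 195/48062 = 0.00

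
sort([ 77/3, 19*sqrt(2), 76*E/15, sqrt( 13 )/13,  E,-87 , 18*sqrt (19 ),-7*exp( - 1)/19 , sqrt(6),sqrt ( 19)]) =[ - 87 ,- 7*exp( - 1)/19, sqrt( 13 ) /13,sqrt( 6), E,sqrt( 19), 76*E/15, 77/3,  19*sqrt(2 ),18*sqrt( 19)] 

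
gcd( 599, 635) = 1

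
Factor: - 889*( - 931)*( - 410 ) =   -  2^1*5^1 * 7^3*19^1*41^1 *127^1 = -339340190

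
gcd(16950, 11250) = 150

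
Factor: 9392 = 2^4*587^1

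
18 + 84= 102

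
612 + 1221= 1833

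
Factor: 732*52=2^4*3^1 * 13^1*61^1 =38064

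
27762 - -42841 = 70603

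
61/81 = 61/81 = 0.75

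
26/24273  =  26/24273  =  0.00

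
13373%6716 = 6657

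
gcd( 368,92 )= 92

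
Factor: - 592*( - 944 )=2^8*37^1*59^1 = 558848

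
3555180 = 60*59253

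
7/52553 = 7/52553 = 0.00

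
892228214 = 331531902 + 560696312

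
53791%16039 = 5674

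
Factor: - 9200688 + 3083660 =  - 2^2*29^1*52733^1 = - 6117028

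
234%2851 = 234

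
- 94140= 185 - 94325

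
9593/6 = 1598 + 5/6 = 1598.83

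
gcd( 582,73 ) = 1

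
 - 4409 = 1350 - 5759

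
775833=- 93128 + 868961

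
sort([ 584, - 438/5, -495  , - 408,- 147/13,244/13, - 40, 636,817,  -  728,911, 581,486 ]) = [ - 728 , - 495, - 408, - 438/5, - 40, - 147/13, 244/13, 486, 581, 584, 636 , 817,911] 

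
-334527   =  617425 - 951952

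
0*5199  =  0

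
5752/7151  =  5752/7151 =0.80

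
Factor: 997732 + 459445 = 1457177^1=1457177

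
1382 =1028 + 354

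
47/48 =47/48 = 0.98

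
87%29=0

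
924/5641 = 924/5641 = 0.16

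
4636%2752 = 1884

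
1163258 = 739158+424100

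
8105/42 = 8105/42  =  192.98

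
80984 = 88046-7062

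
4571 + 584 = 5155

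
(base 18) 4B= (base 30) 2n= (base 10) 83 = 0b1010011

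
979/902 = 1 + 7/82  =  1.09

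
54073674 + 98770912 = 152844586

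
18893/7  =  2699=2699.00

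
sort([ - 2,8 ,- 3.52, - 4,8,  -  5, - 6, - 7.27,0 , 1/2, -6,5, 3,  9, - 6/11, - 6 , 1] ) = [ - 7.27, - 6 , - 6, - 6,  -  5, - 4, - 3.52, - 2,-6/11, 0, 1/2, 1,3, 5,8, 8, 9]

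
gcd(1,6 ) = 1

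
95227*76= 7237252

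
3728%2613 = 1115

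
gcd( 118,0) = 118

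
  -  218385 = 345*( - 633 ) 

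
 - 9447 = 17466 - 26913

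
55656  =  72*773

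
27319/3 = 27319/3 = 9106.33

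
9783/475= 9783/475 = 20.60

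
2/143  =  2/143= 0.01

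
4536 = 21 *216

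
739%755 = 739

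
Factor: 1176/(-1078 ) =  - 2^2 * 3^1*11^(-1) = - 12/11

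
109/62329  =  109/62329=0.00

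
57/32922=19/10974 = 0.00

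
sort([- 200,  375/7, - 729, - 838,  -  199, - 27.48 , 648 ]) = [ - 838,  -  729, - 200 ,  -  199, - 27.48 , 375/7,648 ]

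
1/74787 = 1/74787 = 0.00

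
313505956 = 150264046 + 163241910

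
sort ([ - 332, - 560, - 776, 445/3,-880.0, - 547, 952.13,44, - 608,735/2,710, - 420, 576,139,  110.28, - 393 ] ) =[ - 880.0, - 776, - 608, - 560, -547, - 420, - 393, - 332,44, 110.28,139,445/3,735/2,576, 710,952.13 ]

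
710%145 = 130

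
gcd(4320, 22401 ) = 9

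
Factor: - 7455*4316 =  - 2^2*3^1*5^1*7^1*13^1 * 71^1*83^1 = - 32175780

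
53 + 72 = 125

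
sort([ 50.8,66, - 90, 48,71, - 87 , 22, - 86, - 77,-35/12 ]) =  [-90, - 87, - 86, - 77, - 35/12, 22,48, 50.8, 66, 71] 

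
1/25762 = 1/25762  =  0.00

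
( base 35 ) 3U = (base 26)55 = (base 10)135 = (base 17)7g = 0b10000111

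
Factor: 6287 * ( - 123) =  - 3^1*41^1*6287^1  =  - 773301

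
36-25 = 11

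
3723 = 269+3454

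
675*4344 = 2932200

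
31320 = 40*783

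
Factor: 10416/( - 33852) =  - 4/13 = - 2^2*13^( - 1 ) 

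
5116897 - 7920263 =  - 2803366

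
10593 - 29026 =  - 18433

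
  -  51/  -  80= 51/80 =0.64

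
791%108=35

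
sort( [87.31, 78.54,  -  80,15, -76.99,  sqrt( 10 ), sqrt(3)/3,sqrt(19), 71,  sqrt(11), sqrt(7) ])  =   [ - 80, - 76.99, sqrt(3)/3, sqrt(7 ),sqrt(10), sqrt( 11),  sqrt( 19 ),  15 , 71,78.54,  87.31 ]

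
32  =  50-18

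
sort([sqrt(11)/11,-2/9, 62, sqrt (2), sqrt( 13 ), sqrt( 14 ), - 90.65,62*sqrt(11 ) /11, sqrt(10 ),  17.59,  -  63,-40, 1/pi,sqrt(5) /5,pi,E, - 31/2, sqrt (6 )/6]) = [  -  90.65, - 63, - 40,  -  31/2,  -  2/9, sqrt(11)/11, 1/pi, sqrt(6 ) /6, sqrt( 5)/5, sqrt(2), E, pi,sqrt (10), sqrt( 13 )  ,  sqrt(14),17.59,  62 * sqrt(  11 ) /11, 62]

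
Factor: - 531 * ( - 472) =250632 = 2^3*3^2 * 59^2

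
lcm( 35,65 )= 455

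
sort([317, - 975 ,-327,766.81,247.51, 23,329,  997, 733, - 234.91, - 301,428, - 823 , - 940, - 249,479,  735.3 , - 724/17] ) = [ - 975, - 940, - 823, - 327, - 301, - 249, - 234.91, - 724/17,  23,247.51,  317, 329, 428,479, 733,735.3,  766.81,  997 ]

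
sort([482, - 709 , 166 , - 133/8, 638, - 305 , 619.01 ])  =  [-709, - 305, - 133/8,166,482, 619.01, 638 ] 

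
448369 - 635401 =  -  187032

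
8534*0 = 0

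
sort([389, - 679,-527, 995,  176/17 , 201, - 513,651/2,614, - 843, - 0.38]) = [  -  843, - 679,  -  527, - 513, - 0.38,176/17,201,651/2, 389, 614,995] 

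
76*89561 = 6806636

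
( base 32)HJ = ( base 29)JC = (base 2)1000110011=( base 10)563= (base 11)472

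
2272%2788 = 2272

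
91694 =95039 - 3345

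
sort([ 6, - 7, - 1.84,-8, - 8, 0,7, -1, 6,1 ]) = [ - 8, - 8 , - 7, - 1.84,-1, 0, 1, 6,6, 7]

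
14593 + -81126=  - 66533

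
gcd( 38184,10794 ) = 6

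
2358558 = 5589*422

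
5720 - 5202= 518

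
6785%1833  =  1286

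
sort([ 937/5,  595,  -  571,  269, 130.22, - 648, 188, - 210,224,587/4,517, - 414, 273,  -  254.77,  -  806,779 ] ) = [  -  806,  -  648, - 571,  -  414, - 254.77,  -  210,130.22  ,  587/4,937/5, 188, 224, 269,273,  517,595, 779 ]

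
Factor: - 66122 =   -  2^1 * 7^1 *4723^1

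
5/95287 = 5/95287 =0.00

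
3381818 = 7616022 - 4234204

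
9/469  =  9/469= 0.02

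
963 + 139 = 1102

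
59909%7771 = 5512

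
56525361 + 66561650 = 123087011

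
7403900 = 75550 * 98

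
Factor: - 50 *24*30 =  - 2^5*3^2*5^3 = -36000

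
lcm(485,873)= 4365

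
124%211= 124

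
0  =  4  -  4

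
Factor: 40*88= 2^6 * 5^1*11^1 = 3520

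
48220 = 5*9644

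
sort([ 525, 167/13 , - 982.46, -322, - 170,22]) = [- 982.46, - 322, - 170,167/13,22, 525]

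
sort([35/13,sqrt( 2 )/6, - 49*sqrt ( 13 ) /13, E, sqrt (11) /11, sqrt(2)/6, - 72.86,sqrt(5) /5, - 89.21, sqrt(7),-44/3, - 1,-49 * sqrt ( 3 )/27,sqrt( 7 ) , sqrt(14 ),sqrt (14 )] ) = [  -  89.21, - 72.86, - 44/3, - 49*sqrt(13 ) /13, - 49 * sqrt(3) /27, - 1, sqrt(2)/6,sqrt(2)/6, sqrt(11 )/11, sqrt(  5) /5,sqrt( 7 ),sqrt( 7 ) , 35/13,E,sqrt( 14 ),sqrt( 14)]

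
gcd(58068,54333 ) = 9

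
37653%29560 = 8093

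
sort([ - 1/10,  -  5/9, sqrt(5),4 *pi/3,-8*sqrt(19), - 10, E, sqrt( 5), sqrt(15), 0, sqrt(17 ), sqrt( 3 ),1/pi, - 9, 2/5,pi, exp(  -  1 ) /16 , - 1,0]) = [ - 8*sqrt ( 19),  -  10, - 9,-1, - 5/9, -1/10, 0, 0, exp( - 1 ) /16, 1/pi,2/5, sqrt(3), sqrt( 5), sqrt( 5), E,pi, sqrt( 15),sqrt( 17) , 4* pi/3]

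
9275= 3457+5818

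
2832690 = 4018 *705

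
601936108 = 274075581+327860527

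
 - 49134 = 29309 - 78443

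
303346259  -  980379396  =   -677033137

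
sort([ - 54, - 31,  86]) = [-54,-31, 86]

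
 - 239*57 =- 13623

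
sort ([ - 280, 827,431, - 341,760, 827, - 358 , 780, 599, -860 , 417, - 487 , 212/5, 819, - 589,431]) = [ - 860 , - 589, - 487, - 358  , -341, - 280 , 212/5, 417,431,431,599,760, 780, 819, 827, 827 ]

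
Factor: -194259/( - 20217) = 221/23 = 13^1*17^1*23^(  -  1 ) 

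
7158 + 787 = 7945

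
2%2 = 0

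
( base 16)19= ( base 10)25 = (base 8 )31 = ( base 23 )12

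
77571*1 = 77571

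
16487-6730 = 9757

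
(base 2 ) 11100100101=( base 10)1829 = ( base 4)130211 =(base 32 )1p5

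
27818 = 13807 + 14011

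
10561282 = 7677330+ 2883952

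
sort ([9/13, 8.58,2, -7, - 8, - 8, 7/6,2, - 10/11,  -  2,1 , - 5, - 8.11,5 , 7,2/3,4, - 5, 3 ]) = [  -  8.11, - 8,-8, - 7, - 5, - 5, - 2,-10/11,2/3 , 9/13,  1,7/6,2,2,3,4, 5,7,8.58]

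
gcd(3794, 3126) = 2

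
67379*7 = 471653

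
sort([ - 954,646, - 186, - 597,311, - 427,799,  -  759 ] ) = [ - 954, - 759,- 597,- 427,- 186, 311,  646 , 799] 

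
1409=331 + 1078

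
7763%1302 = 1253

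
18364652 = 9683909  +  8680743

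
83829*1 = 83829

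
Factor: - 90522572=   -  2^2 * 7^1 * 23^1*29^1*37^1*131^1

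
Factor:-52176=-2^4*3^1*1087^1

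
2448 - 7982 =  -5534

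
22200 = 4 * 5550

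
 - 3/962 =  - 1 + 959/962 = - 0.00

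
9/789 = 3/263 = 0.01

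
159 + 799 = 958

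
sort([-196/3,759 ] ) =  [ - 196/3, 759 ]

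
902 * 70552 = 63637904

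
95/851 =95/851=   0.11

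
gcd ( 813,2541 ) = 3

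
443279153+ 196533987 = 639813140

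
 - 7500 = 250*( - 30)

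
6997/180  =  6997/180=38.87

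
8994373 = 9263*971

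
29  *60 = 1740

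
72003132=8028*8969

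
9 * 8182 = 73638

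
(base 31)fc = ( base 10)477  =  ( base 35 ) DM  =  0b111011101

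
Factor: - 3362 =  - 2^1 * 41^2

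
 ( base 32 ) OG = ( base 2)1100010000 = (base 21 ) 1G7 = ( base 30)Q4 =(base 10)784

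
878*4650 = 4082700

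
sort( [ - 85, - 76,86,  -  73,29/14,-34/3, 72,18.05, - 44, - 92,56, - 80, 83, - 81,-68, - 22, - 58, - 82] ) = [ - 92, - 85, - 82, - 81,  -  80,  -  76, - 73 ,-68, - 58,- 44,- 22, - 34/3, 29/14,18.05,56,72,83,86 ] 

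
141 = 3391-3250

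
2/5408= 1/2704 = 0.00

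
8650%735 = 565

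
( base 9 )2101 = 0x604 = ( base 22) 340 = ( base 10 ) 1540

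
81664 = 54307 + 27357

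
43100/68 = 10775/17 =633.82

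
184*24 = 4416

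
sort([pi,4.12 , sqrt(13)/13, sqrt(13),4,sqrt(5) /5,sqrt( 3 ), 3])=[sqrt( 13)/13, sqrt( 5)/5 , sqrt( 3),3, pi, sqrt(13 ), 4, 4.12] 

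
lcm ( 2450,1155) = 80850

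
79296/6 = 13216=13216.00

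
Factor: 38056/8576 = 2^ (-4) * 71^1  =  71/16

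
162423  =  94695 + 67728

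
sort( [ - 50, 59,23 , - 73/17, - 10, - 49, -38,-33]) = [ - 50,-49,-38,  -  33, - 10, - 73/17, 23, 59] 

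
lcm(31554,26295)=157770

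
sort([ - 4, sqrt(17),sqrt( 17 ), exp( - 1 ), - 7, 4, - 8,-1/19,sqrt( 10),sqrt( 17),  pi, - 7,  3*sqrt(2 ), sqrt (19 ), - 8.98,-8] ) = [ - 8.98, - 8, - 8, - 7, - 7, - 4, - 1/19, exp( - 1 ) , pi, sqrt( 10), 4,sqrt( 17 ) , sqrt(17 ), sqrt(17 ) , 3*sqrt( 2 ),sqrt( 19)] 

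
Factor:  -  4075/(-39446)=25/242 = 2^( - 1) * 5^2*11^( - 2 ) 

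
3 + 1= 4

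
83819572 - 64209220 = 19610352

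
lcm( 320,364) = 29120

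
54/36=3/2 = 1.50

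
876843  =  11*79713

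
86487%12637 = 10665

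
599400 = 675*888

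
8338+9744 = 18082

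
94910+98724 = 193634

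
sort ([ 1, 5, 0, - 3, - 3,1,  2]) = [ -3 , - 3,  0,1, 1,2 , 5]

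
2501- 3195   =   - 694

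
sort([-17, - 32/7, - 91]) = [  -  91,-17, - 32/7 ]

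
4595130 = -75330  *( - 61)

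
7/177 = 7/177 =0.04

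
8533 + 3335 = 11868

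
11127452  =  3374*3298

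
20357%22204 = 20357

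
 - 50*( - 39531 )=1976550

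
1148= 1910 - 762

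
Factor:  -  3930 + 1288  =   - 2642 = -2^1 * 1321^1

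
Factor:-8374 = -2^1*53^1*79^1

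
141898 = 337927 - 196029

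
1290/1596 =215/266  =  0.81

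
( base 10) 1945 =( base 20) 4H5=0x799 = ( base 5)30240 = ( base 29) 292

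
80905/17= 4759 + 2/17 = 4759.12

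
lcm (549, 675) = 41175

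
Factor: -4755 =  - 3^1*5^1*317^1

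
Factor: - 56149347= - 3^1*1451^1 * 12899^1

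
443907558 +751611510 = 1195519068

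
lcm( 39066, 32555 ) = 195330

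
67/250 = 67/250 = 0.27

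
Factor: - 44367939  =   - 3^3*7^1*11^1 * 21341^1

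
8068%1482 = 658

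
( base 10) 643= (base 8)1203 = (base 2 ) 1010000011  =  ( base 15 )2cd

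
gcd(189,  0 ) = 189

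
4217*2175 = 9171975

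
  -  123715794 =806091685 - 929807479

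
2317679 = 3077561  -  759882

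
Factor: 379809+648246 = 3^1*5^1*7^1 *9791^1=1028055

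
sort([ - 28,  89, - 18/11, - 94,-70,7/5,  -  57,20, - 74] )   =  [ - 94 , - 74, - 70, - 57, - 28, - 18/11,  7/5, 20, 89]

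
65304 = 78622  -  13318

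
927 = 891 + 36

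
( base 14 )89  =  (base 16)79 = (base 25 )4l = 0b1111001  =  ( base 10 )121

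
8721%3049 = 2623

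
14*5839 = 81746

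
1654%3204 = 1654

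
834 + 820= 1654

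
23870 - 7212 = 16658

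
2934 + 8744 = 11678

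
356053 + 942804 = 1298857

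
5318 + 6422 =11740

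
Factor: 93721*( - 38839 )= - 3640029919 = - 17^1*  37^1*149^1 * 38839^1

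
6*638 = 3828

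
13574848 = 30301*448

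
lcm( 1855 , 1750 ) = 92750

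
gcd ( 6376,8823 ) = 1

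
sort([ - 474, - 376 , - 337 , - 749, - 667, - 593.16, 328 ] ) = [ - 749, - 667, - 593.16, - 474,  -  376,-337, 328 ]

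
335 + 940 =1275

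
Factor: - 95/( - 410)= 19/82 = 2^( - 1)*19^1*41^( - 1 ) 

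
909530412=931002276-21471864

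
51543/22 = 2342+19/22 = 2342.86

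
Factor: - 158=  - 2^1*79^1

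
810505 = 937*865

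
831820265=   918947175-87126910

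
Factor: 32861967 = 3^1*10953989^1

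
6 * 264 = 1584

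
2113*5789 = 12232157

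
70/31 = 70/31 = 2.26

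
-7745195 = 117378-7862573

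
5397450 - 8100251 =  - 2702801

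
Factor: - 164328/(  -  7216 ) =501/22 = 2^( - 1 ) * 3^1*11^( - 1) *167^1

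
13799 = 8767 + 5032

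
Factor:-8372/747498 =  - 4186/373749 = - 2^1*3^( - 1)*7^1*13^1*19^( - 1)*23^1*79^( - 1 )*83^( - 1 )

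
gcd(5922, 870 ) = 6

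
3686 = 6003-2317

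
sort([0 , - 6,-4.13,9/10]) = [ - 6 ,-4.13, 0, 9/10]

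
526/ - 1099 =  - 526/1099   =  - 0.48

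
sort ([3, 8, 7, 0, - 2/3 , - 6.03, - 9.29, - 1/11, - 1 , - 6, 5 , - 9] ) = [ - 9.29, - 9, - 6.03, - 6, - 1, - 2/3, - 1/11,  0, 3,5  ,  7, 8 ]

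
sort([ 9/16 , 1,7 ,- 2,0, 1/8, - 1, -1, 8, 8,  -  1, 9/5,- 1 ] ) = [ - 2,- 1,  -  1,  -  1, - 1,0, 1/8, 9/16,1,9/5,7,8, 8] 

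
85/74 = 1 + 11/74 = 1.15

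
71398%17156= 2774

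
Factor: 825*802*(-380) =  - 2^3*3^1*5^3*11^1 * 19^1 * 401^1 = - 251427000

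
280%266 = 14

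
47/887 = 47/887 = 0.05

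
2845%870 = 235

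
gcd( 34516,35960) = 4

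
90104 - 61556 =28548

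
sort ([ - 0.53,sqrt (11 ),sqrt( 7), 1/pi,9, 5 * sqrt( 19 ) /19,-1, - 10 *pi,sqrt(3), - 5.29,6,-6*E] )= [ - 10*pi, - 6*E, - 5.29, -1,-0.53,1/pi, 5*sqrt( 19 ) /19,sqrt( 3 ),  sqrt(7), sqrt( 11),6,9]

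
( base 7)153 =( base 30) 2R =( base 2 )1010111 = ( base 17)52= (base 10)87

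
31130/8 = 15565/4 = 3891.25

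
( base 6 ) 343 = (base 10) 135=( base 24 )5F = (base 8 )207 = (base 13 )a5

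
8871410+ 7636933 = 16508343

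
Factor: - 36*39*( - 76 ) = 106704 = 2^4*3^3*13^1*19^1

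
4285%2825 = 1460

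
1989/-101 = -1989/101 = -19.69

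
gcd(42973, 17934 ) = 49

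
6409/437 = 14 + 291/437 =14.67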